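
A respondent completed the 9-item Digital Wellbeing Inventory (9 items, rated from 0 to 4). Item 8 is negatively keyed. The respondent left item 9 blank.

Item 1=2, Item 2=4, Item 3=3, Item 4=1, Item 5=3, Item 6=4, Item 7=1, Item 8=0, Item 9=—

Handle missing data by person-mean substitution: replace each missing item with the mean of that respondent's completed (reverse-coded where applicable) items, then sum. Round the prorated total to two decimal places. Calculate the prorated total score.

Reverse-coded (on a 0–4 scale, reversed = 4 − raw):
  item 8: 4 − 0 = 4
Completed scored items (8 of 9): 2, 4, 3, 1, 3, 4, 1, 4; sum = 22.
Person mean = 22 / 8 ≈ 2.7500
Prorated total = (22 / 8) × 9 = 24.75 (to 2 dp)

24.75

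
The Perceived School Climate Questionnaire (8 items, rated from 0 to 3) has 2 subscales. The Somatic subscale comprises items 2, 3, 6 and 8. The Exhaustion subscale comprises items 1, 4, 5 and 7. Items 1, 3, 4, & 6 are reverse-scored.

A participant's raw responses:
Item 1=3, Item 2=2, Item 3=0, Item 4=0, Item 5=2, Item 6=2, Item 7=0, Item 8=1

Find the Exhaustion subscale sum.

5

Exhaustion items: 1, 4, 5, 7.
Of these, items 1 and 4 are reverse-scored; reverse-coded value = 3 − response.
  item 1: 3 − 3 = 0
  item 4: 3 − 0 = 3
  item 5: 2
  item 7: 0
Sum = 0 + 3 + 2 + 0 = 5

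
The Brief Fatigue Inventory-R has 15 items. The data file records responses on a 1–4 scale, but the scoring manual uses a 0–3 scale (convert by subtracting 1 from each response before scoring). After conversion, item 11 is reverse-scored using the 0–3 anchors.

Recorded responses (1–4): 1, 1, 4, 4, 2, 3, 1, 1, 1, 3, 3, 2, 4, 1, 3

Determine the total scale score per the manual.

18

Convert to 0–3: 0, 0, 3, 3, 1, 2, 0, 0, 0, 2, 2, 1, 3, 0, 2
Reverse-coded (on a 0–3 scale, reversed = 3 − raw):
  item 11: 3 − 2 = 1
Scored: 0, 0, 3, 3, 1, 2, 0, 0, 0, 2, 1, 1, 3, 0, 2
Total = 18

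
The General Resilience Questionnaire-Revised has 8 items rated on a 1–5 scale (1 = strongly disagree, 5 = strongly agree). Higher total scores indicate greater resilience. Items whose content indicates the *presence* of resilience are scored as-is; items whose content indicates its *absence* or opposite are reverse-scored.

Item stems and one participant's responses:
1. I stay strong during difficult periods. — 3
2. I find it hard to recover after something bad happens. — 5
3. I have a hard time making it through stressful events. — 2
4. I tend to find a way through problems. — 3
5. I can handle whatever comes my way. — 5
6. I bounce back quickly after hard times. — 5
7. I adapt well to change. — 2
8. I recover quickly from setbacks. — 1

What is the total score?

24

Items 2, 3 describe the absence/opposite of resilience → reverse-score.
on a 1–5 scale, reversed = 6 − raw.
  item 1: 3
  item 2: 6 − 5 = 1
  item 3: 6 − 2 = 4
  item 4: 3
  item 5: 5
  item 6: 5
  item 7: 2
  item 8: 1
Total = 3 + 1 + 4 + 3 + 5 + 5 + 2 + 1 = 24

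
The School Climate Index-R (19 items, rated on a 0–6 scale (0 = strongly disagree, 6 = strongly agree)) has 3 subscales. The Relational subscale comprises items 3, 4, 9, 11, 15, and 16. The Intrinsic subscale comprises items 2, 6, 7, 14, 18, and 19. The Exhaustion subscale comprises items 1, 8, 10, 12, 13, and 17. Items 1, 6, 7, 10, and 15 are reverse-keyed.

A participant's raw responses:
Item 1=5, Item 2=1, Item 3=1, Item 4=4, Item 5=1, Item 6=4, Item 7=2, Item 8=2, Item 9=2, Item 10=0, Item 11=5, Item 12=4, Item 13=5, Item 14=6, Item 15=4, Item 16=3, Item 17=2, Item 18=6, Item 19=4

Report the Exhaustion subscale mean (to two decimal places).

Exhaustion items: 1, 8, 10, 12, 13, 17.
Of these, items 1 and 10 are reverse-keyed; reversed = (0+6) − raw = 6 − raw.
  item 1: 6 − 5 = 1
  item 8: 2
  item 10: 6 − 0 = 6
  item 12: 4
  item 13: 5
  item 17: 2
Sum = 1 + 2 + 6 + 4 + 5 + 2 = 20
Mean = 20 / 6 = 3.33

3.33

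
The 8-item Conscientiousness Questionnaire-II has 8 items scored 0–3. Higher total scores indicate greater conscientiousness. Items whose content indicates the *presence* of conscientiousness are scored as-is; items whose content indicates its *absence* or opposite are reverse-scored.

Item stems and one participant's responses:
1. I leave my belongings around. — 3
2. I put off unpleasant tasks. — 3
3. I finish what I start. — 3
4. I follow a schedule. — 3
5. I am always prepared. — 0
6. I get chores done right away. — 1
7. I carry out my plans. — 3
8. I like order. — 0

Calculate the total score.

Items 1, 2 describe the absence/opposite of conscientiousness → reverse-score.
reversed = (0+3) − raw = 3 − raw.
  item 1: 3 − 3 = 0
  item 2: 3 − 3 = 0
  item 3: 3
  item 4: 3
  item 5: 0
  item 6: 1
  item 7: 3
  item 8: 0
Total = 0 + 0 + 3 + 3 + 0 + 1 + 3 + 0 = 10

10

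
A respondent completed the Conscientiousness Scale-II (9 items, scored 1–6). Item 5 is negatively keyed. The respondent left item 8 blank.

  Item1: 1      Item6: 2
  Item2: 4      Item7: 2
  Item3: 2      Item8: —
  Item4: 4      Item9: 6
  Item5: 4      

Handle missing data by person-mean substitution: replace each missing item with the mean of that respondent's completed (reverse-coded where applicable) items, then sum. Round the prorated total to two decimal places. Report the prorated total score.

Reverse-coded (reversed = (1+6) − raw = 7 − raw):
  item 5: 7 − 4 = 3
Completed scored items (8 of 9): 1, 4, 2, 4, 3, 2, 2, 6; sum = 24.
Person mean = 24 / 8 ≈ 3.0000
Prorated total = (24 / 8) × 9 = 27.00 (to 2 dp)

27.00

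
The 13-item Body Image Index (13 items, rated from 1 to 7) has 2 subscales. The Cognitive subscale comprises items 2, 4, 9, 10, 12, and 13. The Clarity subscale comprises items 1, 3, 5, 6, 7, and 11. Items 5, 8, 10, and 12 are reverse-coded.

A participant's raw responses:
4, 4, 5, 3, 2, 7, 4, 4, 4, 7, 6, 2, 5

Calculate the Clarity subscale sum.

32

Clarity items: 1, 3, 5, 6, 7, 11.
Of these, item 5 is reverse-coded; reversed = (1+7) − raw = 8 − raw.
  item 1: 4
  item 3: 5
  item 5: 8 − 2 = 6
  item 6: 7
  item 7: 4
  item 11: 6
Sum = 4 + 5 + 6 + 7 + 4 + 6 = 32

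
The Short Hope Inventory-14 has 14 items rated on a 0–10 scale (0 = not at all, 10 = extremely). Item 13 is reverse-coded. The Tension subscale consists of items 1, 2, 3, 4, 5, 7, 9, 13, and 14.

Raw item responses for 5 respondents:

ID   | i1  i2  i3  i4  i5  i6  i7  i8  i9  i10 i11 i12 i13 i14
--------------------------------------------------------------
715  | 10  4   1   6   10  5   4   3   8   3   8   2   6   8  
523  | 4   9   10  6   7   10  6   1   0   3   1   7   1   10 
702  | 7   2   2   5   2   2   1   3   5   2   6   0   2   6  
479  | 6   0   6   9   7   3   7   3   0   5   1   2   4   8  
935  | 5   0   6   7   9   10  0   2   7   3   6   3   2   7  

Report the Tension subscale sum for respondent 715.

Respondent 715 raw: 10, 4, 1, 6, 10, 5, 4, 3, 8, 3, 8, 2, 6, 8.
Tension items: 1, 2, 3, 4, 5, 7, 9, 13, 14.
Reverse-coded (reverse-coded value = 10 − response):
  item 1: 10
  item 2: 4
  item 3: 1
  item 4: 6
  item 5: 10
  item 7: 4
  item 9: 8
  item 13: 10 − 6 = 4
  item 14: 8
Sum = 10 + 4 + 1 + 6 + 10 + 4 + 8 + 4 + 8 = 55

55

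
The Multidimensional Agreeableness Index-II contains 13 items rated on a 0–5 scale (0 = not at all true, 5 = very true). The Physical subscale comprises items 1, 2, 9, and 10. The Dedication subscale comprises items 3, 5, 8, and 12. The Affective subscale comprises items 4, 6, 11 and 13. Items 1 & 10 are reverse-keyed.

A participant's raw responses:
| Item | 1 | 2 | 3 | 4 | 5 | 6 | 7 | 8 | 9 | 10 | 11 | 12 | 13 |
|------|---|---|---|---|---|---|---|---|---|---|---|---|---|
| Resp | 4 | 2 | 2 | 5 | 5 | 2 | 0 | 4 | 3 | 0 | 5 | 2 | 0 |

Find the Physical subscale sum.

Physical items: 1, 2, 9, 10.
Of these, items 1 & 10 are reverse-keyed; on a 0–5 scale, reversed = 5 − raw.
  item 1: 5 − 4 = 1
  item 2: 2
  item 9: 3
  item 10: 5 − 0 = 5
Sum = 1 + 2 + 3 + 5 = 11

11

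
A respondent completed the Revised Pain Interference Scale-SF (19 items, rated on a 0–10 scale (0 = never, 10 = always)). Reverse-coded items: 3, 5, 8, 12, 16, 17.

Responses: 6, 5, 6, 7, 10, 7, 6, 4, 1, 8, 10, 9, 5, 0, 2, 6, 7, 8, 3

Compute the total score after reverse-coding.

Reversing items 3, 5, 8, 12, 16, and 17 with 10 − raw:
Total = 6 + 5 + (10−6) + 7 + (10−10) + 7 + 6 + (10−4) + 1 + 8 + 10 + (10−9) + 5 + 0 + 2 + (10−6) + (10−7) + 8 + 3
      = 6 + 5 + 4 + 7 + 0 + 7 + 6 + 6 + 1 + 8 + 10 + 1 + 5 + 0 + 2 + 4 + 3 + 8 + 3 = 86

86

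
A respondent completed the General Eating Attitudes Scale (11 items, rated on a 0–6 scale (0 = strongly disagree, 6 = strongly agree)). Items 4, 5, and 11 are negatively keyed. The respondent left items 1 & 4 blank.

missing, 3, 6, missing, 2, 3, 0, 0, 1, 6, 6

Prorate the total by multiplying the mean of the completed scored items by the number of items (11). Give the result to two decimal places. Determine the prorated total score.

Reverse-coded (reverse-coded value = 6 − response):
  item 5: 6 − 2 = 4
  item 11: 6 − 6 = 0
Completed scored items (9 of 11): 3, 6, 4, 3, 0, 0, 1, 6, 0; sum = 23.
Person mean = 23 / 9 ≈ 2.5556
Prorated total = (23 / 9) × 11 = 28.11 (to 2 dp)

28.11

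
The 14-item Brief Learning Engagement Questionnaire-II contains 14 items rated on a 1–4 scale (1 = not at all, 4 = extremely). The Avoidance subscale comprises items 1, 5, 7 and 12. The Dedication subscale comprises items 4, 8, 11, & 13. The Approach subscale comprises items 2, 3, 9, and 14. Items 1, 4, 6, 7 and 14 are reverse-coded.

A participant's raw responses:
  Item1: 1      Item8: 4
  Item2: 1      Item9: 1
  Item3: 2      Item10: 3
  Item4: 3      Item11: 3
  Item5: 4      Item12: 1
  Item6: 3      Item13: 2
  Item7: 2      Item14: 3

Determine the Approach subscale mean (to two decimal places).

1.50

Approach items: 2, 3, 9, 14.
Of these, item 14 is reverse-coded; reversed = (1+4) − raw = 5 − raw.
  item 2: 1
  item 3: 2
  item 9: 1
  item 14: 5 − 3 = 2
Sum = 1 + 2 + 1 + 2 = 6
Mean = 6 / 4 = 1.50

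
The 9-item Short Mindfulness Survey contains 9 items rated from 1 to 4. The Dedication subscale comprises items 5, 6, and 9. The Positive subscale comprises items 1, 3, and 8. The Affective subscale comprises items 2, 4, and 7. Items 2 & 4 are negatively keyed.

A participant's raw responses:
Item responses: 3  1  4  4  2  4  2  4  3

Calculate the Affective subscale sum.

Affective items: 2, 4, 7.
Of these, items 2 & 4 are negatively keyed; reverse-coded value = 5 − response.
  item 2: 5 − 1 = 4
  item 4: 5 − 4 = 1
  item 7: 2
Sum = 4 + 1 + 2 = 7

7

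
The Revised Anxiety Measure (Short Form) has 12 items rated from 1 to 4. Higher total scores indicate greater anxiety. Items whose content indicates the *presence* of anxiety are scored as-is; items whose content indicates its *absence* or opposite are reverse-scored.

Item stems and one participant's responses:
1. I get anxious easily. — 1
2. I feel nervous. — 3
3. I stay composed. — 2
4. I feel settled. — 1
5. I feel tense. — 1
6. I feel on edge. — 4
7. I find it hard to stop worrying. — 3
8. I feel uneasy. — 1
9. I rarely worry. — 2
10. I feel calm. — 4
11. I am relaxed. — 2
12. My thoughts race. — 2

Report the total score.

Items 3, 4, 9, 10, 11 describe the absence/opposite of anxiety → reverse-score.
reversed = (1+4) − raw = 5 − raw.
  item 1: 1
  item 2: 3
  item 3: 5 − 2 = 3
  item 4: 5 − 1 = 4
  item 5: 1
  item 6: 4
  item 7: 3
  item 8: 1
  item 9: 5 − 2 = 3
  item 10: 5 − 4 = 1
  item 11: 5 − 2 = 3
  item 12: 2
Total = 1 + 3 + 3 + 4 + 1 + 4 + 3 + 1 + 3 + 1 + 3 + 2 = 29

29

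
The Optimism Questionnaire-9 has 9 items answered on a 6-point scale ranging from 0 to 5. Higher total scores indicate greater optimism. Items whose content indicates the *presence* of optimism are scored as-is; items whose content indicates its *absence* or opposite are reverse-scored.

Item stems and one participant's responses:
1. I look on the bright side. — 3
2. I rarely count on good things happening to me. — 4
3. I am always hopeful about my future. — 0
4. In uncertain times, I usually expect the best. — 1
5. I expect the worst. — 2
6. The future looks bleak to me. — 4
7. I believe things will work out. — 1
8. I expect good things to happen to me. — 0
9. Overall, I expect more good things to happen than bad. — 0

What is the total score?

10

Items 2, 5, 6 describe the absence/opposite of optimism → reverse-score.
reverse-coded value = 5 − response.
  item 1: 3
  item 2: 5 − 4 = 1
  item 3: 0
  item 4: 1
  item 5: 5 − 2 = 3
  item 6: 5 − 4 = 1
  item 7: 1
  item 8: 0
  item 9: 0
Total = 3 + 1 + 0 + 1 + 3 + 1 + 1 + 0 + 0 = 10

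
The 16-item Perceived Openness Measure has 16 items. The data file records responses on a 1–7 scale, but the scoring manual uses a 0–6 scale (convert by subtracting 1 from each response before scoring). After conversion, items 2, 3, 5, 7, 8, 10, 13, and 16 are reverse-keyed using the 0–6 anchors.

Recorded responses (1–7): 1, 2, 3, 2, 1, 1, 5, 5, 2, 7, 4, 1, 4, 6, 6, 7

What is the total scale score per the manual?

Convert to 0–6: 0, 1, 2, 1, 0, 0, 4, 4, 1, 6, 3, 0, 3, 5, 5, 6
Reverse-coded (reverse-coded value = 6 − response):
  item 2: 6 − 1 = 5
  item 3: 6 − 2 = 4
  item 5: 6 − 0 = 6
  item 7: 6 − 4 = 2
  item 8: 6 − 4 = 2
  item 10: 6 − 6 = 0
  item 13: 6 − 3 = 3
  item 16: 6 − 6 = 0
Scored: 0, 5, 4, 1, 6, 0, 2, 2, 1, 0, 3, 0, 3, 5, 5, 0
Total = 37

37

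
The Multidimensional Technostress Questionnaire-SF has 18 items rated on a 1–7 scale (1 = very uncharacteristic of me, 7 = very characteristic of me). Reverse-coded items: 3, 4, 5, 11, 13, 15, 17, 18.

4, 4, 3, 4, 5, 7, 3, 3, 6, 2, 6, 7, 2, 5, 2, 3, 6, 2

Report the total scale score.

78

Reverse-coded items (reversed = (1+7) − raw = 8 − raw):
  item 3: 8 − 3 = 5
  item 4: 8 − 4 = 4
  item 5: 8 − 5 = 3
  item 11: 8 − 6 = 2
  item 13: 8 − 2 = 6
  item 15: 8 − 2 = 6
  item 17: 8 − 6 = 2
  item 18: 8 − 2 = 6
After reverse-coding: 4, 4, 5, 4, 3, 7, 3, 3, 6, 2, 2, 7, 6, 5, 6, 3, 2, 6
Total = 4 + 4 + 5 + 4 + 3 + 7 + 3 + 3 + 6 + 2 + 2 + 7 + 6 + 5 + 6 + 3 + 2 + 6 = 78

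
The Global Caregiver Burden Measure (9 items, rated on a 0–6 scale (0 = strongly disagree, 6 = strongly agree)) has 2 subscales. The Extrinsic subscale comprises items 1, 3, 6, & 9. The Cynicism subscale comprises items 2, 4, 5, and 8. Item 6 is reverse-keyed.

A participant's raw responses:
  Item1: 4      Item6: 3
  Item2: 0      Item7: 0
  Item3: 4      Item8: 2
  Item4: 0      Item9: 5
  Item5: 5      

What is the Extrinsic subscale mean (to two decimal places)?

Extrinsic items: 1, 3, 6, 9.
Of these, item 6 is reverse-keyed; on a 0–6 scale, reversed = 6 − raw.
  item 1: 4
  item 3: 4
  item 6: 6 − 3 = 3
  item 9: 5
Sum = 4 + 4 + 3 + 5 = 16
Mean = 16 / 4 = 4.00

4.00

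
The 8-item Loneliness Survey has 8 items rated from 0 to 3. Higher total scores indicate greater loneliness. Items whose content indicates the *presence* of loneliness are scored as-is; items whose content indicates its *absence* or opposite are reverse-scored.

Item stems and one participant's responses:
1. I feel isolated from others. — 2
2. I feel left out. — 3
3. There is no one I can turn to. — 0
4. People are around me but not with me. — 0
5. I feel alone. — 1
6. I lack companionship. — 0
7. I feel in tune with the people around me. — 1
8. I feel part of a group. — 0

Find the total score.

11

Items 7, 8 describe the absence/opposite of loneliness → reverse-score.
reversed = (0+3) − raw = 3 − raw.
  item 1: 2
  item 2: 3
  item 3: 0
  item 4: 0
  item 5: 1
  item 6: 0
  item 7: 3 − 1 = 2
  item 8: 3 − 0 = 3
Total = 2 + 3 + 0 + 0 + 1 + 0 + 2 + 3 = 11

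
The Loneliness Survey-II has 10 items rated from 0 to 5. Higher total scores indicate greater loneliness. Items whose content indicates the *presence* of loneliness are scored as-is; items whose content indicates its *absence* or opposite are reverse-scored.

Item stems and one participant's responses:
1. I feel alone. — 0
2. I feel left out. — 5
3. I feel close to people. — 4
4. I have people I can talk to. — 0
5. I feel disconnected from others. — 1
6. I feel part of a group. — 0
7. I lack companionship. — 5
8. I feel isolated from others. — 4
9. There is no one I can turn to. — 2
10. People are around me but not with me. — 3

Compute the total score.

31

Items 3, 4, 6 describe the absence/opposite of loneliness → reverse-score.
reversed = (0+5) − raw = 5 − raw.
  item 1: 0
  item 2: 5
  item 3: 5 − 4 = 1
  item 4: 5 − 0 = 5
  item 5: 1
  item 6: 5 − 0 = 5
  item 7: 5
  item 8: 4
  item 9: 2
  item 10: 3
Total = 0 + 5 + 1 + 5 + 1 + 5 + 5 + 4 + 2 + 3 = 31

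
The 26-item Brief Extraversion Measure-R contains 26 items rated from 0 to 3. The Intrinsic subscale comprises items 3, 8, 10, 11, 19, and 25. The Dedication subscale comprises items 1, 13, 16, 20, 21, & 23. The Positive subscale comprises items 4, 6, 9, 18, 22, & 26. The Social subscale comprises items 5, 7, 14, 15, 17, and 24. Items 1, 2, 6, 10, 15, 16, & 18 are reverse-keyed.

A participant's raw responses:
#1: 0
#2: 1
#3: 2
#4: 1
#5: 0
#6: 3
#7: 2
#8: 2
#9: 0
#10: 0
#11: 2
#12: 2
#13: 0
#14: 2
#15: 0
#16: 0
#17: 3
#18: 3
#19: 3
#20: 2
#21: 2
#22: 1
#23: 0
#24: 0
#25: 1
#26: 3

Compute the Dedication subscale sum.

10

Dedication items: 1, 13, 16, 20, 21, 23.
Of these, items 1 and 16 are reverse-keyed; reverse-coded value = 3 − response.
  item 1: 3 − 0 = 3
  item 13: 0
  item 16: 3 − 0 = 3
  item 20: 2
  item 21: 2
  item 23: 0
Sum = 3 + 0 + 3 + 2 + 2 + 0 = 10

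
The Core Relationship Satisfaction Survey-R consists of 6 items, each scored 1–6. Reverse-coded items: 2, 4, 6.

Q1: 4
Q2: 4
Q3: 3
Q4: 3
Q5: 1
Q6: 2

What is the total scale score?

20

Reversing items 2, 4 and 6 with 7 − raw:
Total = 4 + (7−4) + 3 + (7−3) + 1 + (7−2)
      = 4 + 3 + 3 + 4 + 1 + 5 = 20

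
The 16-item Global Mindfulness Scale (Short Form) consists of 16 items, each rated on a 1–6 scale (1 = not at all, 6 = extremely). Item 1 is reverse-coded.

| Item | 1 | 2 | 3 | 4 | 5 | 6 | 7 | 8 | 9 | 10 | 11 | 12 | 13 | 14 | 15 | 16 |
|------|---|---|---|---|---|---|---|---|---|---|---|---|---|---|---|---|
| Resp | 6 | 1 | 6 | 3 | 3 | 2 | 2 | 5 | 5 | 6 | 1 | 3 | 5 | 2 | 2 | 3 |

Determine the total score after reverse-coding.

Reversing item 1 with 7 − raw:
Total = (7−6) + 1 + 6 + 3 + 3 + 2 + 2 + 5 + 5 + 6 + 1 + 3 + 5 + 2 + 2 + 3
      = 1 + 1 + 6 + 3 + 3 + 2 + 2 + 5 + 5 + 6 + 1 + 3 + 5 + 2 + 2 + 3 = 50

50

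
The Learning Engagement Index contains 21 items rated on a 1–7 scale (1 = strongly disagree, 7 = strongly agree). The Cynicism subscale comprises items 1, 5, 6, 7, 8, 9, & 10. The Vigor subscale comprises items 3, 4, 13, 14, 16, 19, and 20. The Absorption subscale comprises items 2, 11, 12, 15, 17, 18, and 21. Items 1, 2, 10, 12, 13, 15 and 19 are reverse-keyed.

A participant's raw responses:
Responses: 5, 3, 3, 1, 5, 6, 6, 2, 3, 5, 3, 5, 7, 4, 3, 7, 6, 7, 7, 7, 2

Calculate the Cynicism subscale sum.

Cynicism items: 1, 5, 6, 7, 8, 9, 10.
Of these, items 1 & 10 are reverse-keyed; on a 1–7 scale, reversed = 8 − raw.
  item 1: 8 − 5 = 3
  item 5: 5
  item 6: 6
  item 7: 6
  item 8: 2
  item 9: 3
  item 10: 8 − 5 = 3
Sum = 3 + 5 + 6 + 6 + 2 + 3 + 3 = 28

28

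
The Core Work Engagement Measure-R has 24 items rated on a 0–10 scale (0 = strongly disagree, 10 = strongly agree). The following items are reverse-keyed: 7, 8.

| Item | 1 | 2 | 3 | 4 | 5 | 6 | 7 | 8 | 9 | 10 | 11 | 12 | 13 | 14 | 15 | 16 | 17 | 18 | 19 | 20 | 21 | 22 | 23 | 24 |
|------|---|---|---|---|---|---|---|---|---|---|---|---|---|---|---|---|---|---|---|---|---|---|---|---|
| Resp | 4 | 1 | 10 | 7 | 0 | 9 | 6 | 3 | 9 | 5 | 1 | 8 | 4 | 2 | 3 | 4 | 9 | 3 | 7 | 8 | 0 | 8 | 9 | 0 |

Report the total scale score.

122

Raw sum = 120. Reverse-keyed items: 7, 8; their raw sum = 9.
Each reversal replaces raw with 10 − raw, changing the total by 10 − 2·raw per item.
Total = 120 + 2·10 − 2·9 = 120 + 20 − 18 = 122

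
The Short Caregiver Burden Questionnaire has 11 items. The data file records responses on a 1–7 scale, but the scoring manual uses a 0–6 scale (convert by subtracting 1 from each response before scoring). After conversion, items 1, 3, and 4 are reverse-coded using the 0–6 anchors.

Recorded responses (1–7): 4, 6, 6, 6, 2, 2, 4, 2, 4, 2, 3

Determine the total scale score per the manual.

Convert to 0–6: 3, 5, 5, 5, 1, 1, 3, 1, 3, 1, 2
Reverse-coded (reverse-coded value = 6 − response):
  item 1: 6 − 3 = 3
  item 3: 6 − 5 = 1
  item 4: 6 − 5 = 1
Scored: 3, 5, 1, 1, 1, 1, 3, 1, 3, 1, 2
Total = 22

22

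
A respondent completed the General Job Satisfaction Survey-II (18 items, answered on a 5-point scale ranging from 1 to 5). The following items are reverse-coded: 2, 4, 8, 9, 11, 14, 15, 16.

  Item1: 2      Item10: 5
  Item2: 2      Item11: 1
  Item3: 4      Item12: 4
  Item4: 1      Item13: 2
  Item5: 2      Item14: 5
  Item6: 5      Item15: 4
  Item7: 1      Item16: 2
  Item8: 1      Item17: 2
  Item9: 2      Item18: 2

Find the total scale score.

Raw sum = 47. Reverse-coded items: 2, 4, 8, 9, 11, 14, 15, 16; their raw sum = 18.
Each reversal replaces raw with 6 − raw, changing the total by 6 − 2·raw per item.
Total = 47 + 8·6 − 2·18 = 47 + 48 − 36 = 59

59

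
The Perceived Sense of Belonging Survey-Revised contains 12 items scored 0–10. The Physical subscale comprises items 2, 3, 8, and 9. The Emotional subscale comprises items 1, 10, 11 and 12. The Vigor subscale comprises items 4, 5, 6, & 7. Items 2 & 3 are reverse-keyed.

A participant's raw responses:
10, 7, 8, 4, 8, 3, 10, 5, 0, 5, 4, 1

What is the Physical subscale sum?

Physical items: 2, 3, 8, 9.
Of these, items 2 and 3 are reverse-keyed; on a 0–10 scale, reversed = 10 − raw.
  item 2: 10 − 7 = 3
  item 3: 10 − 8 = 2
  item 8: 5
  item 9: 0
Sum = 3 + 2 + 5 + 0 = 10

10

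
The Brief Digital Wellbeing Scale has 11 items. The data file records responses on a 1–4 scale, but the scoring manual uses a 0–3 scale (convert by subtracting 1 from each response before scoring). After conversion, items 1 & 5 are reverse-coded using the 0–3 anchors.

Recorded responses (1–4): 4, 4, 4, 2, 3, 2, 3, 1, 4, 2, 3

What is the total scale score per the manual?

Convert to 0–3: 3, 3, 3, 1, 2, 1, 2, 0, 3, 1, 2
Reverse-coded (reverse-coded value = 3 − response):
  item 1: 3 − 3 = 0
  item 5: 3 − 2 = 1
Scored: 0, 3, 3, 1, 1, 1, 2, 0, 3, 1, 2
Total = 17

17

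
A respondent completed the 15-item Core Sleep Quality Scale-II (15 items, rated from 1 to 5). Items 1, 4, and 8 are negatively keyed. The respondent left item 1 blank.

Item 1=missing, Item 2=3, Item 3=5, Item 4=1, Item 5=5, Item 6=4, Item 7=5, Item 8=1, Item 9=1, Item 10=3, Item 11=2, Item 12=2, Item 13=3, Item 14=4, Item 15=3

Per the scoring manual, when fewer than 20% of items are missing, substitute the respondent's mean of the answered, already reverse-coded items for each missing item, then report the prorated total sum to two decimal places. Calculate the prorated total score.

Reverse-coded (reverse-coded value = 6 − response):
  item 4: 6 − 1 = 5
  item 8: 6 − 1 = 5
Completed scored items (14 of 15): 3, 5, 5, 5, 4, 5, 5, 1, 3, 2, 2, 3, 4, 3; sum = 50.
Person mean = 50 / 14 ≈ 3.5714
Prorated total = (50 / 14) × 15 = 53.57 (to 2 dp)

53.57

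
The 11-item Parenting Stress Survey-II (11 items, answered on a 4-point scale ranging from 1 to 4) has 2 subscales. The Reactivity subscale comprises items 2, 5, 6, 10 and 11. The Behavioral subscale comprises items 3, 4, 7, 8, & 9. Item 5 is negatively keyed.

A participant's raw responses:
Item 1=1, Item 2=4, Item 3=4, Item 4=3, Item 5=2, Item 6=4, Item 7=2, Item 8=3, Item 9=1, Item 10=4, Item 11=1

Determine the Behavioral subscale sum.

13

Behavioral items: 3, 4, 7, 8, 9.
  item 3: 4
  item 4: 3
  item 7: 2
  item 8: 3
  item 9: 1
Sum = 4 + 3 + 2 + 3 + 1 = 13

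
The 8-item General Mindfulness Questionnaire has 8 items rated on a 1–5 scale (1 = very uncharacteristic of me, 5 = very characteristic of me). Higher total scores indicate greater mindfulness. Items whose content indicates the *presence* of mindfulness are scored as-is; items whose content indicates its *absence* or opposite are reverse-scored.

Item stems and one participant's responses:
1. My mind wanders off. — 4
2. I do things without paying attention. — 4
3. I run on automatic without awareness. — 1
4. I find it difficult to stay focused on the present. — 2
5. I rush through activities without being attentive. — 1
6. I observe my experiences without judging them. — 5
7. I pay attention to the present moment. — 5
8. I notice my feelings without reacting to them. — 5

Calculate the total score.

Items 1, 2, 3, 4, 5 describe the absence/opposite of mindfulness → reverse-score.
reverse-coded value = 6 − response.
  item 1: 6 − 4 = 2
  item 2: 6 − 4 = 2
  item 3: 6 − 1 = 5
  item 4: 6 − 2 = 4
  item 5: 6 − 1 = 5
  item 6: 5
  item 7: 5
  item 8: 5
Total = 2 + 2 + 5 + 4 + 5 + 5 + 5 + 5 = 33

33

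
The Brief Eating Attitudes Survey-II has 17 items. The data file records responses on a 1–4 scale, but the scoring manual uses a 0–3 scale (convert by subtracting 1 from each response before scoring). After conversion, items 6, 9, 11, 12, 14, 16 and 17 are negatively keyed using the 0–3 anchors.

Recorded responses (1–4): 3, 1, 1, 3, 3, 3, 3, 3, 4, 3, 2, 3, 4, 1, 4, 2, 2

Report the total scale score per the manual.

29

Convert to 0–3: 2, 0, 0, 2, 2, 2, 2, 2, 3, 2, 1, 2, 3, 0, 3, 1, 1
Reverse-coded (reversed = (0+3) − raw = 3 − raw):
  item 6: 3 − 2 = 1
  item 9: 3 − 3 = 0
  item 11: 3 − 1 = 2
  item 12: 3 − 2 = 1
  item 14: 3 − 0 = 3
  item 16: 3 − 1 = 2
  item 17: 3 − 1 = 2
Scored: 2, 0, 0, 2, 2, 1, 2, 2, 0, 2, 2, 1, 3, 3, 3, 2, 2
Total = 29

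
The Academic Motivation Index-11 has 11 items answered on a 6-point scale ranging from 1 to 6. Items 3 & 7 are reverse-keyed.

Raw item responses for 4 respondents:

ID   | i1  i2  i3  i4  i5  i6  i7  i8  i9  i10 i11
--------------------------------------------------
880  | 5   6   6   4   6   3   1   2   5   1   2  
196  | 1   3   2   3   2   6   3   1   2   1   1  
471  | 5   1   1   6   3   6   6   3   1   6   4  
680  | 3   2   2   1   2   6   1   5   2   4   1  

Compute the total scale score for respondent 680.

Respondent 680 raw: 3, 2, 2, 1, 2, 6, 1, 5, 2, 4, 1.
Reverse-coded (reversed = (1+6) − raw = 7 − raw):
  item 1: 3
  item 2: 2
  item 3: 7 − 2 = 5
  item 4: 1
  item 5: 2
  item 6: 6
  item 7: 7 − 1 = 6
  item 8: 5
  item 9: 2
  item 10: 4
  item 11: 1
Sum = 3 + 2 + 5 + 1 + 2 + 6 + 6 + 5 + 2 + 4 + 1 = 37

37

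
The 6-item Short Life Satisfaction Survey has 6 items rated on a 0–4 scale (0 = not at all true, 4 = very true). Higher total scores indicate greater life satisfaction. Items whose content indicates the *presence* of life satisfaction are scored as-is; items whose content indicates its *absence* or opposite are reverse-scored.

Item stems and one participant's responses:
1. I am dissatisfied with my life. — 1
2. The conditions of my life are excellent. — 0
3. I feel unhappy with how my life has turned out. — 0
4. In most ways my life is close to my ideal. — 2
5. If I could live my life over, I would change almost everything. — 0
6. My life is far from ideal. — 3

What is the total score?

Items 1, 3, 5, 6 describe the absence/opposite of life satisfaction → reverse-score.
reverse-coded value = 4 − response.
  item 1: 4 − 1 = 3
  item 2: 0
  item 3: 4 − 0 = 4
  item 4: 2
  item 5: 4 − 0 = 4
  item 6: 4 − 3 = 1
Total = 3 + 0 + 4 + 2 + 4 + 1 = 14

14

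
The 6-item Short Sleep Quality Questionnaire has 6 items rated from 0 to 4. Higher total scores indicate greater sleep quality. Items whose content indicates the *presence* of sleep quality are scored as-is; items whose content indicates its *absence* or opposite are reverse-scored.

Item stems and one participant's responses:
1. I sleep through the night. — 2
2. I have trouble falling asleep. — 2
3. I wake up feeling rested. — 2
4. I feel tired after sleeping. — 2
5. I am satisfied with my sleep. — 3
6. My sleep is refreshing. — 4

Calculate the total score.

Items 2, 4 describe the absence/opposite of sleep quality → reverse-score.
on a 0–4 scale, reversed = 4 − raw.
  item 1: 2
  item 2: 4 − 2 = 2
  item 3: 2
  item 4: 4 − 2 = 2
  item 5: 3
  item 6: 4
Total = 2 + 2 + 2 + 2 + 3 + 4 = 15

15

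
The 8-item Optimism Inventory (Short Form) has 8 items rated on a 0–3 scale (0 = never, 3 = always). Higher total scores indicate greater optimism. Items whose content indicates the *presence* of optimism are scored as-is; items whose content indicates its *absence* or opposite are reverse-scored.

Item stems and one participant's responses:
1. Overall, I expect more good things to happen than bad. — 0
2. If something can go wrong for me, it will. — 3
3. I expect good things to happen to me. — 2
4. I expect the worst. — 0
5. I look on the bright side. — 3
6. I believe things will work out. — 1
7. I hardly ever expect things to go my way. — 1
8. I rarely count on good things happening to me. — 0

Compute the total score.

14

Items 2, 4, 7, 8 describe the absence/opposite of optimism → reverse-score.
reverse-coded value = 3 − response.
  item 1: 0
  item 2: 3 − 3 = 0
  item 3: 2
  item 4: 3 − 0 = 3
  item 5: 3
  item 6: 1
  item 7: 3 − 1 = 2
  item 8: 3 − 0 = 3
Total = 0 + 0 + 2 + 3 + 3 + 1 + 2 + 3 = 14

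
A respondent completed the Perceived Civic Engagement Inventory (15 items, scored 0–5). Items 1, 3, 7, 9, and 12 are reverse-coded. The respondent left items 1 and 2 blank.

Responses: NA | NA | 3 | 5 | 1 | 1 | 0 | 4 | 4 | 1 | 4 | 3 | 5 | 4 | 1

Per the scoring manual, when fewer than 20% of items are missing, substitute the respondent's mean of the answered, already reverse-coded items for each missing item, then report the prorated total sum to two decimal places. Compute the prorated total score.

41.54

Reverse-coded (reversed = (0+5) − raw = 5 − raw):
  item 3: 5 − 3 = 2
  item 7: 5 − 0 = 5
  item 9: 5 − 4 = 1
  item 12: 5 − 3 = 2
Completed scored items (13 of 15): 2, 5, 1, 1, 5, 4, 1, 1, 4, 2, 5, 4, 1; sum = 36.
Person mean = 36 / 13 ≈ 2.7692
Prorated total = (36 / 13) × 15 = 41.54 (to 2 dp)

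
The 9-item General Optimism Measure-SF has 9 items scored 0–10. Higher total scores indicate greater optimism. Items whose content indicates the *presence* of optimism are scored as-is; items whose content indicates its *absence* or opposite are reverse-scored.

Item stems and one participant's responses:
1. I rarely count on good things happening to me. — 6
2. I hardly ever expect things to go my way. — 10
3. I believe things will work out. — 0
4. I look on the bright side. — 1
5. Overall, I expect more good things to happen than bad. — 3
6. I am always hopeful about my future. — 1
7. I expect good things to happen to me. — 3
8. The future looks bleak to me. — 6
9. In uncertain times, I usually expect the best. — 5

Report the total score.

Items 1, 2, 8 describe the absence/opposite of optimism → reverse-score.
reversed = (0+10) − raw = 10 − raw.
  item 1: 10 − 6 = 4
  item 2: 10 − 10 = 0
  item 3: 0
  item 4: 1
  item 5: 3
  item 6: 1
  item 7: 3
  item 8: 10 − 6 = 4
  item 9: 5
Total = 4 + 0 + 0 + 1 + 3 + 1 + 3 + 4 + 5 = 21

21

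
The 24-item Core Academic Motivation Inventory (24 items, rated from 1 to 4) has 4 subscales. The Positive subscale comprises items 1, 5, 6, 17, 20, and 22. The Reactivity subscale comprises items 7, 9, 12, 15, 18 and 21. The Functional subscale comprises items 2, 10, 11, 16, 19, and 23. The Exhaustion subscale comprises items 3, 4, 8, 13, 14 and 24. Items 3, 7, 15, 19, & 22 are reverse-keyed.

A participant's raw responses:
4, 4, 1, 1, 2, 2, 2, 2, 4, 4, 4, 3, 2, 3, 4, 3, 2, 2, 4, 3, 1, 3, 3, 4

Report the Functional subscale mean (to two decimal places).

3.17

Functional items: 2, 10, 11, 16, 19, 23.
Of these, item 19 is reverse-keyed; reverse-coded value = 5 − response.
  item 2: 4
  item 10: 4
  item 11: 4
  item 16: 3
  item 19: 5 − 4 = 1
  item 23: 3
Sum = 4 + 4 + 4 + 3 + 1 + 3 = 19
Mean = 19 / 6 = 3.17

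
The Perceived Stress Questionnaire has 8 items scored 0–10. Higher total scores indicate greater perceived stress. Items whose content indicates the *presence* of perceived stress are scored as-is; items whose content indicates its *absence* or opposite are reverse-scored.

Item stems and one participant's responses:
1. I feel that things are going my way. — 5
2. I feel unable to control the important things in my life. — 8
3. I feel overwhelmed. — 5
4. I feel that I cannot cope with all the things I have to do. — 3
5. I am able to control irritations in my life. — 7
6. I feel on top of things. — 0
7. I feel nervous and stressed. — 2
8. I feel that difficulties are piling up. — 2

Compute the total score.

38

Items 1, 5, 6 describe the absence/opposite of perceived stress → reverse-score.
reverse-coded value = 10 − response.
  item 1: 10 − 5 = 5
  item 2: 8
  item 3: 5
  item 4: 3
  item 5: 10 − 7 = 3
  item 6: 10 − 0 = 10
  item 7: 2
  item 8: 2
Total = 5 + 8 + 5 + 3 + 3 + 10 + 2 + 2 = 38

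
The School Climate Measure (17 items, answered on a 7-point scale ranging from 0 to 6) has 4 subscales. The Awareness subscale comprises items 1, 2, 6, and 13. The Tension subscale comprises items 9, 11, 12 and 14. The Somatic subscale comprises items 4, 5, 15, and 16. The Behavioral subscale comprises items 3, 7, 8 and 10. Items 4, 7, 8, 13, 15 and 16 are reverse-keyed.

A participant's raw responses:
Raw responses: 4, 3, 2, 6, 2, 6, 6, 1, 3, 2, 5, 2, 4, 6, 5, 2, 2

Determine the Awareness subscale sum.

Awareness items: 1, 2, 6, 13.
Of these, item 13 is reverse-keyed; on a 0–6 scale, reversed = 6 − raw.
  item 1: 4
  item 2: 3
  item 6: 6
  item 13: 6 − 4 = 2
Sum = 4 + 3 + 6 + 2 = 15

15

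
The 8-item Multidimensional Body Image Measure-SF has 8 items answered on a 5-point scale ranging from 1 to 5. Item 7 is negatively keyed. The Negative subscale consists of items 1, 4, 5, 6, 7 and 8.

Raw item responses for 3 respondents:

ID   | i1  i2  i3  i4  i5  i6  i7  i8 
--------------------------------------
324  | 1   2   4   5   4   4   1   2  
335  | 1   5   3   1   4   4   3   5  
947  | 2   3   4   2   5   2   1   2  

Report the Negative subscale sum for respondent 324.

21

Respondent 324 raw: 1, 2, 4, 5, 4, 4, 1, 2.
Negative items: 1, 4, 5, 6, 7, 8.
Reverse-coded (on a 1–5 scale, reversed = 6 − raw):
  item 1: 1
  item 4: 5
  item 5: 4
  item 6: 4
  item 7: 6 − 1 = 5
  item 8: 2
Sum = 1 + 5 + 4 + 4 + 5 + 2 = 21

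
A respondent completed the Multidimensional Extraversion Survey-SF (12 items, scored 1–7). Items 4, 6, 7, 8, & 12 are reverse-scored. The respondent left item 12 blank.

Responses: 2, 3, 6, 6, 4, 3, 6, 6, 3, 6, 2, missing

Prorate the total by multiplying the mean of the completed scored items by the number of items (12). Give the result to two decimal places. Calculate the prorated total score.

40.36

Reverse-coded (on a 1–7 scale, reversed = 8 − raw):
  item 4: 8 − 6 = 2
  item 6: 8 − 3 = 5
  item 7: 8 − 6 = 2
  item 8: 8 − 6 = 2
Completed scored items (11 of 12): 2, 3, 6, 2, 4, 5, 2, 2, 3, 6, 2; sum = 37.
Person mean = 37 / 11 ≈ 3.3636
Prorated total = (37 / 11) × 12 = 40.36 (to 2 dp)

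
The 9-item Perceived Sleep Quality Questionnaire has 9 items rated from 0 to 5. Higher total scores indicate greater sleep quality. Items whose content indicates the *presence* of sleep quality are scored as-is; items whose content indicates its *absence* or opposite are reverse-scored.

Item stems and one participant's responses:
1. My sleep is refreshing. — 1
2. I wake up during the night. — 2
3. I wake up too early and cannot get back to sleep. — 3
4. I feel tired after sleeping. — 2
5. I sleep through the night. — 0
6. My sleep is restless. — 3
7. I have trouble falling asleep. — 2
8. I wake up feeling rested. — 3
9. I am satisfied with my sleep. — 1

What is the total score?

18

Items 2, 3, 4, 6, 7 describe the absence/opposite of sleep quality → reverse-score.
on a 0–5 scale, reversed = 5 − raw.
  item 1: 1
  item 2: 5 − 2 = 3
  item 3: 5 − 3 = 2
  item 4: 5 − 2 = 3
  item 5: 0
  item 6: 5 − 3 = 2
  item 7: 5 − 2 = 3
  item 8: 3
  item 9: 1
Total = 1 + 3 + 2 + 3 + 0 + 2 + 3 + 3 + 1 = 18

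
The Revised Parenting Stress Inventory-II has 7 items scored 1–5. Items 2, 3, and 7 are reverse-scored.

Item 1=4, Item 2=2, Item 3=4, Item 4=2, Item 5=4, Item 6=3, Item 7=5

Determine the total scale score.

20

Apply reverse scoring (reverse-coded value = 6 − response):
  item 2: 6 − 2 = 4
  item 3: 6 − 4 = 2
  item 7: 6 − 5 = 1
Scored items: 4, 4, 2, 2, 4, 3, 1
Total = 4 + 4 + 2 + 2 + 4 + 3 + 1 = 20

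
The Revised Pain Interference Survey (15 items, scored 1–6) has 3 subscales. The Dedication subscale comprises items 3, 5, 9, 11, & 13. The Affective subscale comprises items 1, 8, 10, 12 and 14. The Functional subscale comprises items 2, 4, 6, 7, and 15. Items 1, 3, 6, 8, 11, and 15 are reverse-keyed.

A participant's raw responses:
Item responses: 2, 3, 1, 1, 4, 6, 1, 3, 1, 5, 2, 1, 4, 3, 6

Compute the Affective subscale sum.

Affective items: 1, 8, 10, 12, 14.
Of these, items 1 and 8 are reverse-keyed; reversed = (1+6) − raw = 7 − raw.
  item 1: 7 − 2 = 5
  item 8: 7 − 3 = 4
  item 10: 5
  item 12: 1
  item 14: 3
Sum = 5 + 4 + 5 + 1 + 3 = 18

18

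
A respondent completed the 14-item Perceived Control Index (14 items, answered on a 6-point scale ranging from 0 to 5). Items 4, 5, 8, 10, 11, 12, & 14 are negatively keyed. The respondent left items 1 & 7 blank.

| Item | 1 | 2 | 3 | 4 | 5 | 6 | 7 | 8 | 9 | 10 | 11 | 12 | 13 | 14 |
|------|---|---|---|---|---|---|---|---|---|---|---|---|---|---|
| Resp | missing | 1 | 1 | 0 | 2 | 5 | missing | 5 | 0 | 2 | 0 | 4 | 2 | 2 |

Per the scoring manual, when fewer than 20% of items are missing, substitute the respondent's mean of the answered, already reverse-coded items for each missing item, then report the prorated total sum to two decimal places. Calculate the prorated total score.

33.83

Reverse-coded (reverse-coded value = 5 − response):
  item 4: 5 − 0 = 5
  item 5: 5 − 2 = 3
  item 8: 5 − 5 = 0
  item 10: 5 − 2 = 3
  item 11: 5 − 0 = 5
  item 12: 5 − 4 = 1
  item 14: 5 − 2 = 3
Completed scored items (12 of 14): 1, 1, 5, 3, 5, 0, 0, 3, 5, 1, 2, 3; sum = 29.
Person mean = 29 / 12 ≈ 2.4167
Prorated total = (29 / 12) × 14 = 33.83 (to 2 dp)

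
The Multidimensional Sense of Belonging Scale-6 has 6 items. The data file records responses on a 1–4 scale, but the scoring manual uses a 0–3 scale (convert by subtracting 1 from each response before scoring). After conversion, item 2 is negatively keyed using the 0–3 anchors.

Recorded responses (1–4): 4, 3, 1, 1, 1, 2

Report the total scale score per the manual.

5

Convert to 0–3: 3, 2, 0, 0, 0, 1
Reverse-coded (reversed = (0+3) − raw = 3 − raw):
  item 2: 3 − 2 = 1
Scored: 3, 1, 0, 0, 0, 1
Total = 5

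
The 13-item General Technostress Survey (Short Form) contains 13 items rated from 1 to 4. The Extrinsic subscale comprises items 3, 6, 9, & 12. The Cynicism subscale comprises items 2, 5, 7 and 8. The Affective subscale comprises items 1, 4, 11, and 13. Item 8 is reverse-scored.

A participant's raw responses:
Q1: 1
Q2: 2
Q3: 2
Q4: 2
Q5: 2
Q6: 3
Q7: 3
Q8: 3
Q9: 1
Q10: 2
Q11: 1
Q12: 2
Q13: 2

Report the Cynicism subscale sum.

9

Cynicism items: 2, 5, 7, 8.
Of these, item 8 is reverse-scored; reverse-coded value = 5 − response.
  item 2: 2
  item 5: 2
  item 7: 3
  item 8: 5 − 3 = 2
Sum = 2 + 2 + 3 + 2 = 9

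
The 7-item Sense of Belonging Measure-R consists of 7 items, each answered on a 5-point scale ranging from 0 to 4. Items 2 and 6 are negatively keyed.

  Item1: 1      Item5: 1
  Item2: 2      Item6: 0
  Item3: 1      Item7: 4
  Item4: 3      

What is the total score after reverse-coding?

Reversing items 2 & 6 with 4 − raw:
Total = 1 + (4−2) + 1 + 3 + 1 + (4−0) + 4
      = 1 + 2 + 1 + 3 + 1 + 4 + 4 = 16

16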